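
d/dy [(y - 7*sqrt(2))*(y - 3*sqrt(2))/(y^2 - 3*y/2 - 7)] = 2*(-3*y^2 + 20*sqrt(2)*y^2 - 196*y + 126 + 140*sqrt(2))/(4*y^4 - 12*y^3 - 47*y^2 + 84*y + 196)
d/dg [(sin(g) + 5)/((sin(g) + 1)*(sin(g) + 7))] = (-10*sin(g) + cos(g)^2 - 34)*cos(g)/((sin(g) + 1)^2*(sin(g) + 7)^2)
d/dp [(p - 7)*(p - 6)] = 2*p - 13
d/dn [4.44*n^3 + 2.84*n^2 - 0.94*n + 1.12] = 13.32*n^2 + 5.68*n - 0.94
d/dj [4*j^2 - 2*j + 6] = 8*j - 2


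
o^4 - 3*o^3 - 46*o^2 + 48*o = o*(o - 8)*(o - 1)*(o + 6)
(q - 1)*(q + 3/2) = q^2 + q/2 - 3/2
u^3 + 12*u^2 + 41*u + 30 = (u + 1)*(u + 5)*(u + 6)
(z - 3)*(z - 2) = z^2 - 5*z + 6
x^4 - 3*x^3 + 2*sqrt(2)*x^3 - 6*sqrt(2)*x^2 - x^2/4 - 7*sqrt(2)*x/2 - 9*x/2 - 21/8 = (x - 7/2)*(x + 3*sqrt(2)/2)*(sqrt(2)*x/2 + 1/2)*(sqrt(2)*x + sqrt(2)/2)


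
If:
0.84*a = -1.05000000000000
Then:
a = -1.25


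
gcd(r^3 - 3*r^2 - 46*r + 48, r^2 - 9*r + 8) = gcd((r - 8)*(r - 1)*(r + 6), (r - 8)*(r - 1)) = r^2 - 9*r + 8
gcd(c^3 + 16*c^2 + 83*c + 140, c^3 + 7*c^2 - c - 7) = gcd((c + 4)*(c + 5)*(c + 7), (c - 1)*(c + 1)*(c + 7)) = c + 7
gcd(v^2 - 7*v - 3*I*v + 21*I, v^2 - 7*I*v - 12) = v - 3*I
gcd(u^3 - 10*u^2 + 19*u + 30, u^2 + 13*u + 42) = 1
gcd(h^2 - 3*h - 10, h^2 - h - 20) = h - 5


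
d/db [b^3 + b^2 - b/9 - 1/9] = 3*b^2 + 2*b - 1/9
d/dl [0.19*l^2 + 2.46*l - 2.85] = 0.38*l + 2.46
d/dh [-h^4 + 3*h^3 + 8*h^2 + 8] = h*(-4*h^2 + 9*h + 16)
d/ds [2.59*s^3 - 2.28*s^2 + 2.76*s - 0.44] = 7.77*s^2 - 4.56*s + 2.76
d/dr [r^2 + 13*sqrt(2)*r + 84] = 2*r + 13*sqrt(2)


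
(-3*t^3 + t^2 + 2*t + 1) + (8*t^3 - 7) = 5*t^3 + t^2 + 2*t - 6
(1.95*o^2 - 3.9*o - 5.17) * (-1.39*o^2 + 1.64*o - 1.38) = -2.7105*o^4 + 8.619*o^3 - 1.9007*o^2 - 3.0968*o + 7.1346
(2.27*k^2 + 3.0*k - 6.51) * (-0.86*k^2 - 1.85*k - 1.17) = -1.9522*k^4 - 6.7795*k^3 - 2.6073*k^2 + 8.5335*k + 7.6167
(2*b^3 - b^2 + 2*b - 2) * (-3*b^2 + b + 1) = -6*b^5 + 5*b^4 - 5*b^3 + 7*b^2 - 2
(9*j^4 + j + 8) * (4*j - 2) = 36*j^5 - 18*j^4 + 4*j^2 + 30*j - 16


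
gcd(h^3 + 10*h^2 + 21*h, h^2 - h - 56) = h + 7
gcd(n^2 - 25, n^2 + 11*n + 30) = n + 5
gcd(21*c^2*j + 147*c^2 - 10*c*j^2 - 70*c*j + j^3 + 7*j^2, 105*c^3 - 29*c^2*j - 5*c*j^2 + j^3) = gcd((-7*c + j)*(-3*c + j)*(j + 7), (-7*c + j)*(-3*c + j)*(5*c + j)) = 21*c^2 - 10*c*j + j^2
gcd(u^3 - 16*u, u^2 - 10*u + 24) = u - 4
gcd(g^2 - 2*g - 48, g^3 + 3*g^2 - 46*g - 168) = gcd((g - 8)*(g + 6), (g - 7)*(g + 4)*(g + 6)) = g + 6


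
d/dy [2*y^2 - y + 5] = 4*y - 1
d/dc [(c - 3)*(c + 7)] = 2*c + 4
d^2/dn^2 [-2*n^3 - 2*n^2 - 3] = -12*n - 4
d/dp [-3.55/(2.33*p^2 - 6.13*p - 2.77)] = (16.543*p - 21.7615)/(-2.33*p^2 + 6.13*p + 2.77)^2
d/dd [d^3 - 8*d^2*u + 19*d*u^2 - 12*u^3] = 3*d^2 - 16*d*u + 19*u^2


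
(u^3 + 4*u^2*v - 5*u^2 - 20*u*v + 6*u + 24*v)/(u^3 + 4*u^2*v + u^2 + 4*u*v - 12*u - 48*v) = (u - 2)/(u + 4)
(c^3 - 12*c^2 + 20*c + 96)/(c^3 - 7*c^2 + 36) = (c - 8)/(c - 3)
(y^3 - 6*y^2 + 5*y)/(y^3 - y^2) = (y - 5)/y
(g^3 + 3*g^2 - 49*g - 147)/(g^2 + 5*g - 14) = (g^2 - 4*g - 21)/(g - 2)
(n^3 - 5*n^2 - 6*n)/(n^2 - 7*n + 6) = n*(n + 1)/(n - 1)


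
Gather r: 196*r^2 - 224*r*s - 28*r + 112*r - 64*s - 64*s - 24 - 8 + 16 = 196*r^2 + r*(84 - 224*s) - 128*s - 16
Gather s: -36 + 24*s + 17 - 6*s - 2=18*s - 21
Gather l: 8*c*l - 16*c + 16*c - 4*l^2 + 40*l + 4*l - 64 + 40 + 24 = -4*l^2 + l*(8*c + 44)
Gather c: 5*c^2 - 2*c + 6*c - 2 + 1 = 5*c^2 + 4*c - 1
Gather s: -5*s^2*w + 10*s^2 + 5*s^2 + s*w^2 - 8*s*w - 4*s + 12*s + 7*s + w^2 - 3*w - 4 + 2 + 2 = s^2*(15 - 5*w) + s*(w^2 - 8*w + 15) + w^2 - 3*w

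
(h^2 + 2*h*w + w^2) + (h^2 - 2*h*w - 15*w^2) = 2*h^2 - 14*w^2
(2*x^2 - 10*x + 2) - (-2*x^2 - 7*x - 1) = 4*x^2 - 3*x + 3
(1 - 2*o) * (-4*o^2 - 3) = 8*o^3 - 4*o^2 + 6*o - 3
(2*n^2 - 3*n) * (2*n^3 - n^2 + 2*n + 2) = 4*n^5 - 8*n^4 + 7*n^3 - 2*n^2 - 6*n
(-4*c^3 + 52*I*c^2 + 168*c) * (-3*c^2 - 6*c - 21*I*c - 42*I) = 12*c^5 + 24*c^4 - 72*I*c^4 + 588*c^3 - 144*I*c^3 + 1176*c^2 - 3528*I*c^2 - 7056*I*c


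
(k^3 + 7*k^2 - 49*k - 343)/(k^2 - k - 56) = (k^2 - 49)/(k - 8)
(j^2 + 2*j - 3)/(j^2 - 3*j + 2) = (j + 3)/(j - 2)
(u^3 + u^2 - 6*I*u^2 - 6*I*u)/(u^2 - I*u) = (u^2 + u - 6*I*u - 6*I)/(u - I)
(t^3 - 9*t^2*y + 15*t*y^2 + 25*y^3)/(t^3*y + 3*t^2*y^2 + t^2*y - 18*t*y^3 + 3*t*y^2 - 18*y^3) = (t^3 - 9*t^2*y + 15*t*y^2 + 25*y^3)/(y*(t^3 + 3*t^2*y + t^2 - 18*t*y^2 + 3*t*y - 18*y^2))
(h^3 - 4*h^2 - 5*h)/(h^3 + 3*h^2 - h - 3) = h*(h - 5)/(h^2 + 2*h - 3)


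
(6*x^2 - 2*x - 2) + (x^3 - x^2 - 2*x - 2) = x^3 + 5*x^2 - 4*x - 4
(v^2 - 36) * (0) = 0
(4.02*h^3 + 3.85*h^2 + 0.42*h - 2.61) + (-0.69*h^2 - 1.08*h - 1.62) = 4.02*h^3 + 3.16*h^2 - 0.66*h - 4.23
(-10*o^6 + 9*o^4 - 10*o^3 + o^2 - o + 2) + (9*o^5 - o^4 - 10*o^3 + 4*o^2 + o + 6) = -10*o^6 + 9*o^5 + 8*o^4 - 20*o^3 + 5*o^2 + 8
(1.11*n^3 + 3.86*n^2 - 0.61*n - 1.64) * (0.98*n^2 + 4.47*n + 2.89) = 1.0878*n^5 + 8.7445*n^4 + 19.8643*n^3 + 6.8215*n^2 - 9.0937*n - 4.7396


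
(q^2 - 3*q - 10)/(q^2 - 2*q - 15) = (q + 2)/(q + 3)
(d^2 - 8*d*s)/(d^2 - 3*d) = (d - 8*s)/(d - 3)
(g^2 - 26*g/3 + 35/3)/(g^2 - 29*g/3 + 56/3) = (3*g - 5)/(3*g - 8)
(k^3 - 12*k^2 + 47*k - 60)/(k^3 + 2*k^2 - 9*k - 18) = (k^2 - 9*k + 20)/(k^2 + 5*k + 6)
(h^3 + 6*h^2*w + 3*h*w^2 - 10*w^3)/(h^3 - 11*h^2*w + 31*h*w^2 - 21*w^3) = (h^2 + 7*h*w + 10*w^2)/(h^2 - 10*h*w + 21*w^2)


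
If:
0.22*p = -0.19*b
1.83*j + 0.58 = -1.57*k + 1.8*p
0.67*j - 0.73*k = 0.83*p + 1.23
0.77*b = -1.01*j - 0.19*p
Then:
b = 1.82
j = -1.09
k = -0.90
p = -1.57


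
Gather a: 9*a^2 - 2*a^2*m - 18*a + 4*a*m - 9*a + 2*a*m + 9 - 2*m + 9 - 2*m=a^2*(9 - 2*m) + a*(6*m - 27) - 4*m + 18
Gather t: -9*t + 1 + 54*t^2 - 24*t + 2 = 54*t^2 - 33*t + 3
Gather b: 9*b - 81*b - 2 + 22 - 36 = -72*b - 16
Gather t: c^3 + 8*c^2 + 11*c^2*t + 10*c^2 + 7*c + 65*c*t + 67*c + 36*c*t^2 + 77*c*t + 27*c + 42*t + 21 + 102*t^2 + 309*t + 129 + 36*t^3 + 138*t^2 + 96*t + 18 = c^3 + 18*c^2 + 101*c + 36*t^3 + t^2*(36*c + 240) + t*(11*c^2 + 142*c + 447) + 168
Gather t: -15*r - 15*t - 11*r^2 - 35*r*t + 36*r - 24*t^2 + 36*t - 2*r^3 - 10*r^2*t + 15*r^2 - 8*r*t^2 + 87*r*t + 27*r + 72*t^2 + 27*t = -2*r^3 + 4*r^2 + 48*r + t^2*(48 - 8*r) + t*(-10*r^2 + 52*r + 48)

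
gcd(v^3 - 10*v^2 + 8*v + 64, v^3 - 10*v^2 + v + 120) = v - 8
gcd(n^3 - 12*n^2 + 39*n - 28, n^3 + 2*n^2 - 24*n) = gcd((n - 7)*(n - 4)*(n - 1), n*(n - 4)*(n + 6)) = n - 4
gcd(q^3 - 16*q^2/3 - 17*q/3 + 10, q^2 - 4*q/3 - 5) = q + 5/3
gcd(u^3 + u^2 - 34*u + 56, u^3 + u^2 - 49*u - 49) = u + 7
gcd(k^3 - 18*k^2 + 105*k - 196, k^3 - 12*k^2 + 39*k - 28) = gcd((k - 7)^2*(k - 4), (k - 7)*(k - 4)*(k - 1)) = k^2 - 11*k + 28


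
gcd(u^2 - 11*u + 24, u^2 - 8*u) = u - 8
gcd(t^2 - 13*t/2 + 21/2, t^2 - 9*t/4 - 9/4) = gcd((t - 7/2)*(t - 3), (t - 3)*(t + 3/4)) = t - 3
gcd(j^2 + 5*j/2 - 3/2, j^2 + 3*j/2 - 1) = j - 1/2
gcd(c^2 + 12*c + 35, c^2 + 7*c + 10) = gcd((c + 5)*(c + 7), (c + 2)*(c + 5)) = c + 5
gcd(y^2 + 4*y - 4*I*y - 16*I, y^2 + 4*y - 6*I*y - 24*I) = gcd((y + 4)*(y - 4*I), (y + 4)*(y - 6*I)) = y + 4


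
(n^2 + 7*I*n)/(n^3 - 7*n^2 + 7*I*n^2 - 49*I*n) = 1/(n - 7)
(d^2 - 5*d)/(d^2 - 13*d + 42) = d*(d - 5)/(d^2 - 13*d + 42)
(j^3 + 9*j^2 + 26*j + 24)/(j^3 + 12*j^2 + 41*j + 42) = (j + 4)/(j + 7)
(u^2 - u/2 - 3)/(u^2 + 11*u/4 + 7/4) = 2*(2*u^2 - u - 6)/(4*u^2 + 11*u + 7)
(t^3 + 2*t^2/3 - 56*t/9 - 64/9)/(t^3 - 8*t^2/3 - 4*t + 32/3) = (t + 4/3)/(t - 2)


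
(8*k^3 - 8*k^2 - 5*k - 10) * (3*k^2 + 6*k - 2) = 24*k^5 + 24*k^4 - 79*k^3 - 44*k^2 - 50*k + 20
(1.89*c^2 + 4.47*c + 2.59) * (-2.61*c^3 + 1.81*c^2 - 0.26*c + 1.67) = -4.9329*c^5 - 8.2458*c^4 + 0.839400000000001*c^3 + 6.682*c^2 + 6.7915*c + 4.3253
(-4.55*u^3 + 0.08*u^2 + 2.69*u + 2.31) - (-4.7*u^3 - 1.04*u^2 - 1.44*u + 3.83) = 0.15*u^3 + 1.12*u^2 + 4.13*u - 1.52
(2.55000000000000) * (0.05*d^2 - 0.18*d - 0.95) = 0.1275*d^2 - 0.459*d - 2.4225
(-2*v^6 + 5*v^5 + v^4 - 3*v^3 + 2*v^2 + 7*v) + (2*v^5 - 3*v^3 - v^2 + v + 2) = -2*v^6 + 7*v^5 + v^4 - 6*v^3 + v^2 + 8*v + 2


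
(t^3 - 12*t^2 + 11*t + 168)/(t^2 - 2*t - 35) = (t^2 - 5*t - 24)/(t + 5)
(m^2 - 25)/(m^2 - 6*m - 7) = (25 - m^2)/(-m^2 + 6*m + 7)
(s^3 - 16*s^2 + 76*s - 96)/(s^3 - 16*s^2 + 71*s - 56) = (s^2 - 8*s + 12)/(s^2 - 8*s + 7)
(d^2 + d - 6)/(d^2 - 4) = (d + 3)/(d + 2)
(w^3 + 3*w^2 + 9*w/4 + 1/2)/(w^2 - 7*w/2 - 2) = (w^2 + 5*w/2 + 1)/(w - 4)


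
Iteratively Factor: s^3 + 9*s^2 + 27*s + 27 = (s + 3)*(s^2 + 6*s + 9) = (s + 3)^2*(s + 3)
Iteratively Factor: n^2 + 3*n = (n + 3)*(n)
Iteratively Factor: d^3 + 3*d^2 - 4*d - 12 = (d - 2)*(d^2 + 5*d + 6) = (d - 2)*(d + 2)*(d + 3)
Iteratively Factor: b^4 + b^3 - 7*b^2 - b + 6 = (b + 1)*(b^3 - 7*b + 6) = (b - 2)*(b + 1)*(b^2 + 2*b - 3) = (b - 2)*(b - 1)*(b + 1)*(b + 3)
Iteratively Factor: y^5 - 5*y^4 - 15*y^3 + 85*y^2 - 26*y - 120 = (y + 4)*(y^4 - 9*y^3 + 21*y^2 + y - 30) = (y - 5)*(y + 4)*(y^3 - 4*y^2 + y + 6) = (y - 5)*(y - 2)*(y + 4)*(y^2 - 2*y - 3) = (y - 5)*(y - 3)*(y - 2)*(y + 4)*(y + 1)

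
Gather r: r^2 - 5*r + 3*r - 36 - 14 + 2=r^2 - 2*r - 48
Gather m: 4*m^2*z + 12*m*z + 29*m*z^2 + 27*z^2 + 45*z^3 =4*m^2*z + m*(29*z^2 + 12*z) + 45*z^3 + 27*z^2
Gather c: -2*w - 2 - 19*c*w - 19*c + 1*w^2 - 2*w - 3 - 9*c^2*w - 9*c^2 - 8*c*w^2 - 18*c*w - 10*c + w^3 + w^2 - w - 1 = c^2*(-9*w - 9) + c*(-8*w^2 - 37*w - 29) + w^3 + 2*w^2 - 5*w - 6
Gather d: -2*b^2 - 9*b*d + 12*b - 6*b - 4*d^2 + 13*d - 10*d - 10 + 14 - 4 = -2*b^2 + 6*b - 4*d^2 + d*(3 - 9*b)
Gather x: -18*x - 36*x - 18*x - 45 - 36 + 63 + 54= 36 - 72*x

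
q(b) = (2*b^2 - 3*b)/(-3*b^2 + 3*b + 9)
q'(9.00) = 0.00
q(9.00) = -0.65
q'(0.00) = -0.33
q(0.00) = 0.00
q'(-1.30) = -87633.33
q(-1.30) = 242.67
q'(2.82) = 1.24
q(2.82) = -1.16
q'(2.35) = 153.22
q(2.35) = -7.72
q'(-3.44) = -0.14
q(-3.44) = -0.92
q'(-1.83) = -2.41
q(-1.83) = -1.86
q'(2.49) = 9.70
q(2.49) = -2.31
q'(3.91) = 0.11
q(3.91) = -0.75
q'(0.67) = -0.05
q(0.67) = -0.12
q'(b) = (4*b - 3)/(-3*b^2 + 3*b + 9) + (6*b - 3)*(2*b^2 - 3*b)/(-3*b^2 + 3*b + 9)^2 = (-b^2 + 12*b - 9)/(3*(b^4 - 2*b^3 - 5*b^2 + 6*b + 9))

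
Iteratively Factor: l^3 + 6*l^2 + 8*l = (l + 4)*(l^2 + 2*l) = (l + 2)*(l + 4)*(l)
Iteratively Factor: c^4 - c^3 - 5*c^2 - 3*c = (c + 1)*(c^3 - 2*c^2 - 3*c) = (c + 1)^2*(c^2 - 3*c) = (c - 3)*(c + 1)^2*(c)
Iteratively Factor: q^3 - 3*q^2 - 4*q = (q + 1)*(q^2 - 4*q) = (q - 4)*(q + 1)*(q)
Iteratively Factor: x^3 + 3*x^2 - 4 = (x + 2)*(x^2 + x - 2) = (x - 1)*(x + 2)*(x + 2)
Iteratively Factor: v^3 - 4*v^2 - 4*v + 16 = (v - 4)*(v^2 - 4) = (v - 4)*(v - 2)*(v + 2)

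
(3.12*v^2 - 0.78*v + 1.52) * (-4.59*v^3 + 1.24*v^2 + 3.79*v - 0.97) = -14.3208*v^5 + 7.449*v^4 + 3.8808*v^3 - 4.0978*v^2 + 6.5174*v - 1.4744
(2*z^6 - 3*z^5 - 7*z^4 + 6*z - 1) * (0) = 0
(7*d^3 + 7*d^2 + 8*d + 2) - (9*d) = 7*d^3 + 7*d^2 - d + 2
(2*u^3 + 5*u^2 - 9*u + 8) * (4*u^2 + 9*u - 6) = 8*u^5 + 38*u^4 - 3*u^3 - 79*u^2 + 126*u - 48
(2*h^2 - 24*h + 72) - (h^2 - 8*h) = h^2 - 16*h + 72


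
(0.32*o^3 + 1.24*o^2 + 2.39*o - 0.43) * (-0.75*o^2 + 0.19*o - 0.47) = -0.24*o^5 - 0.8692*o^4 - 1.7073*o^3 + 0.1938*o^2 - 1.205*o + 0.2021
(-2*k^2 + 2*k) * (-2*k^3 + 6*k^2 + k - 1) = 4*k^5 - 16*k^4 + 10*k^3 + 4*k^2 - 2*k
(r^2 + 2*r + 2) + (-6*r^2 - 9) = -5*r^2 + 2*r - 7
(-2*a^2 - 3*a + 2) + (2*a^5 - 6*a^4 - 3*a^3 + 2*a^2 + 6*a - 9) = 2*a^5 - 6*a^4 - 3*a^3 + 3*a - 7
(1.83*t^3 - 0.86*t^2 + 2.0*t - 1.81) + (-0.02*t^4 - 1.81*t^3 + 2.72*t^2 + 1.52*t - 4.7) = -0.02*t^4 + 0.02*t^3 + 1.86*t^2 + 3.52*t - 6.51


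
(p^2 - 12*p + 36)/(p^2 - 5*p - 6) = (p - 6)/(p + 1)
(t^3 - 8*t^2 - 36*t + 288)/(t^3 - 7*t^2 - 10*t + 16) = (t^2 - 36)/(t^2 + t - 2)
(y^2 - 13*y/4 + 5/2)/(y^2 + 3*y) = (4*y^2 - 13*y + 10)/(4*y*(y + 3))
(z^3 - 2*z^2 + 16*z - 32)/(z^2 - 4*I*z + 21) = (z^3 - 2*z^2 + 16*z - 32)/(z^2 - 4*I*z + 21)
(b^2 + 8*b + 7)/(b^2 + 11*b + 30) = (b^2 + 8*b + 7)/(b^2 + 11*b + 30)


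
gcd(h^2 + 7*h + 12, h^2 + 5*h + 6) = h + 3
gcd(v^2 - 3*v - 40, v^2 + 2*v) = 1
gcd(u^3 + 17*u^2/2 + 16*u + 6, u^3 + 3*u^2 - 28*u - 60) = u^2 + 8*u + 12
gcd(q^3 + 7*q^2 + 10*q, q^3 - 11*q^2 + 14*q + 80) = q + 2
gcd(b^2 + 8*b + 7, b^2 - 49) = b + 7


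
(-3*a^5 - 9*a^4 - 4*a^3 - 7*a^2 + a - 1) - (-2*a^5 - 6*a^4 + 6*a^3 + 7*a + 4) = -a^5 - 3*a^4 - 10*a^3 - 7*a^2 - 6*a - 5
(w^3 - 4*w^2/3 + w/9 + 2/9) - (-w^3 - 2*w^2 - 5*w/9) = 2*w^3 + 2*w^2/3 + 2*w/3 + 2/9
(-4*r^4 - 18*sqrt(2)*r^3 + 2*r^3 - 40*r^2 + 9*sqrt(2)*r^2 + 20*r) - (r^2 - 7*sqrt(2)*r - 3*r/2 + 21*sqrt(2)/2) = -4*r^4 - 18*sqrt(2)*r^3 + 2*r^3 - 41*r^2 + 9*sqrt(2)*r^2 + 7*sqrt(2)*r + 43*r/2 - 21*sqrt(2)/2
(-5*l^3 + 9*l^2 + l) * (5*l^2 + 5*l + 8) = -25*l^5 + 20*l^4 + 10*l^3 + 77*l^2 + 8*l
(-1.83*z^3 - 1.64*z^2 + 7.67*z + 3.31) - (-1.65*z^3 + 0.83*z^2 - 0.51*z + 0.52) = -0.18*z^3 - 2.47*z^2 + 8.18*z + 2.79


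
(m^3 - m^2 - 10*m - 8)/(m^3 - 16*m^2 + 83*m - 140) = (m^2 + 3*m + 2)/(m^2 - 12*m + 35)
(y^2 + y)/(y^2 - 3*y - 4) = y/(y - 4)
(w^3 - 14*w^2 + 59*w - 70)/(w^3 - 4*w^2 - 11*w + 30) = (w - 7)/(w + 3)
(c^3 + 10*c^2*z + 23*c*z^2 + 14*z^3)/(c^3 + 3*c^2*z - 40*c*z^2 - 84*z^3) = (-c - z)/(-c + 6*z)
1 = 1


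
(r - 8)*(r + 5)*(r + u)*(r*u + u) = r^4*u + r^3*u^2 - 2*r^3*u - 2*r^2*u^2 - 43*r^2*u - 43*r*u^2 - 40*r*u - 40*u^2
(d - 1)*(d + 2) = d^2 + d - 2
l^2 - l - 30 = (l - 6)*(l + 5)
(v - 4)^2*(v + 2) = v^3 - 6*v^2 + 32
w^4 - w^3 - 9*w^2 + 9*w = w*(w - 3)*(w - 1)*(w + 3)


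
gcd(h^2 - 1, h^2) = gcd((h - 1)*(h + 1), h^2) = 1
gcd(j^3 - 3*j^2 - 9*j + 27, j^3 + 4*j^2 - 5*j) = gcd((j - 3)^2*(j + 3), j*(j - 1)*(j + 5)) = 1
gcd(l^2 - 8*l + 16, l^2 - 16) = l - 4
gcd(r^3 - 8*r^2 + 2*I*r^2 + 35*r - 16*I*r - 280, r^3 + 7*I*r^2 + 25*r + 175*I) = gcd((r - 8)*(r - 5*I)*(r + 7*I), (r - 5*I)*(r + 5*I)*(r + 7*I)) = r^2 + 2*I*r + 35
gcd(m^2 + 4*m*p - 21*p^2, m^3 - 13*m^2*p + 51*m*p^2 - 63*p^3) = -m + 3*p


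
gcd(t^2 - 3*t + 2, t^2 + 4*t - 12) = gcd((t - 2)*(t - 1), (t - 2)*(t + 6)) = t - 2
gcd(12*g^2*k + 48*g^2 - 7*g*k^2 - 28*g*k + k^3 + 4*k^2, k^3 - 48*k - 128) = k + 4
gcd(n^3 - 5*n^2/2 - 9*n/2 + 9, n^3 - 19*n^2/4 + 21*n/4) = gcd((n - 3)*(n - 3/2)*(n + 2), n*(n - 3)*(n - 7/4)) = n - 3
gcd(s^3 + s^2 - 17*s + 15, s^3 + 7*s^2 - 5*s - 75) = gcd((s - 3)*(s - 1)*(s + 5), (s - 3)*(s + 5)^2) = s^2 + 2*s - 15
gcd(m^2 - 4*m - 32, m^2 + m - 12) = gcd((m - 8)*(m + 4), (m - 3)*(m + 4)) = m + 4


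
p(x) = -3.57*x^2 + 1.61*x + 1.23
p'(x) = 1.61 - 7.14*x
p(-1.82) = -13.53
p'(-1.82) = 14.60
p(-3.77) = -55.58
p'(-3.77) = 28.53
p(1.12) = -1.45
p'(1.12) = -6.39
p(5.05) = -81.68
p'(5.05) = -34.45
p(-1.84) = -13.82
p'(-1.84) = 14.75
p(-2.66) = -28.31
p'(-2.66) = 20.60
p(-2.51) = -25.30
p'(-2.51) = 19.53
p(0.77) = 0.35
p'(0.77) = -3.89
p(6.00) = -117.63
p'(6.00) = -41.23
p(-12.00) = -532.17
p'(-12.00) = 87.29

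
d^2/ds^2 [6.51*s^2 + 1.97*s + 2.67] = 13.0200000000000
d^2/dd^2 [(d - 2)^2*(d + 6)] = 6*d + 4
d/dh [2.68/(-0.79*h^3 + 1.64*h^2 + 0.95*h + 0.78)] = (6.3516*h^2 - 8.7904*h - 2.546)/(-0.79*h^3 + 1.64*h^2 + 0.95*h + 0.78)^2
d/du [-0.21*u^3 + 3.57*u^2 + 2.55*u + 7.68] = -0.63*u^2 + 7.14*u + 2.55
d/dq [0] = 0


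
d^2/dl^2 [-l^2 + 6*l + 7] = -2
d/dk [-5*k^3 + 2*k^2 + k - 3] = -15*k^2 + 4*k + 1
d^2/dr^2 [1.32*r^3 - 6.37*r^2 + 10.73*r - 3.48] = 7.92*r - 12.74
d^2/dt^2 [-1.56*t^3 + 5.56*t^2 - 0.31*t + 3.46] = 11.12 - 9.36*t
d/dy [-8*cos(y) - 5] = 8*sin(y)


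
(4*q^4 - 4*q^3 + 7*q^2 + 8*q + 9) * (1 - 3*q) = -12*q^5 + 16*q^4 - 25*q^3 - 17*q^2 - 19*q + 9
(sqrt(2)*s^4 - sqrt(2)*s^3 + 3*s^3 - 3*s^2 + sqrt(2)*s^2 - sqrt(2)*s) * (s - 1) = sqrt(2)*s^5 - 2*sqrt(2)*s^4 + 3*s^4 - 6*s^3 + 2*sqrt(2)*s^3 - 2*sqrt(2)*s^2 + 3*s^2 + sqrt(2)*s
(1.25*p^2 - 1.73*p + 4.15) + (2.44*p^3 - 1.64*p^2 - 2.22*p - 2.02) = 2.44*p^3 - 0.39*p^2 - 3.95*p + 2.13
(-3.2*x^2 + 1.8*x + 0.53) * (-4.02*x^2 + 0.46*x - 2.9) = 12.864*x^4 - 8.708*x^3 + 7.9774*x^2 - 4.9762*x - 1.537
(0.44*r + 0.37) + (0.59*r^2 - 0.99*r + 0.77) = 0.59*r^2 - 0.55*r + 1.14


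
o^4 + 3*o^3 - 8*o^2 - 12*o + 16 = (o - 2)*(o - 1)*(o + 2)*(o + 4)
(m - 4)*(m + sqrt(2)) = m^2 - 4*m + sqrt(2)*m - 4*sqrt(2)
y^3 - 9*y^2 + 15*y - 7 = (y - 7)*(y - 1)^2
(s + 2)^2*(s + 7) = s^3 + 11*s^2 + 32*s + 28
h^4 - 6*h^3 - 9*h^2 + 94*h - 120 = (h - 5)*(h - 3)*(h - 2)*(h + 4)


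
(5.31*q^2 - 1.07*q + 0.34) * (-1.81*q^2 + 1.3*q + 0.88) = -9.6111*q^4 + 8.8397*q^3 + 2.6664*q^2 - 0.4996*q + 0.2992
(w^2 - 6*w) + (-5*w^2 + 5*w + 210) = -4*w^2 - w + 210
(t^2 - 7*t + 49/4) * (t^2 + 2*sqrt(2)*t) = t^4 - 7*t^3 + 2*sqrt(2)*t^3 - 14*sqrt(2)*t^2 + 49*t^2/4 + 49*sqrt(2)*t/2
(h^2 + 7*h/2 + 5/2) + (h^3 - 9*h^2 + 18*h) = h^3 - 8*h^2 + 43*h/2 + 5/2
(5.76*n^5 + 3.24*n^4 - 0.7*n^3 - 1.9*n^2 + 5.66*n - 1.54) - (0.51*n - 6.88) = 5.76*n^5 + 3.24*n^4 - 0.7*n^3 - 1.9*n^2 + 5.15*n + 5.34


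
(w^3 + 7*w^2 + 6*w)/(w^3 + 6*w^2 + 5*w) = (w + 6)/(w + 5)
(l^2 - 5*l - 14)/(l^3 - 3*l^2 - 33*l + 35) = (l + 2)/(l^2 + 4*l - 5)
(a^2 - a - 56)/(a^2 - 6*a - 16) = (a + 7)/(a + 2)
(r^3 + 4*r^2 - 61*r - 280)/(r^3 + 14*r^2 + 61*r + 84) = (r^2 - 3*r - 40)/(r^2 + 7*r + 12)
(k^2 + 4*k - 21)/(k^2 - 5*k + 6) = (k + 7)/(k - 2)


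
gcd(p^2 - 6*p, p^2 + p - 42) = p - 6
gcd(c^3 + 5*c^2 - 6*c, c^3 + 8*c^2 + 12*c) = c^2 + 6*c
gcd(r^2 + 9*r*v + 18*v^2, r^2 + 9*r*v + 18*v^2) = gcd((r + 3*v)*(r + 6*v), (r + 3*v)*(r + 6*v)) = r^2 + 9*r*v + 18*v^2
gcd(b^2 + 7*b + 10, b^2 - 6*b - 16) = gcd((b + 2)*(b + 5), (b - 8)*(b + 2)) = b + 2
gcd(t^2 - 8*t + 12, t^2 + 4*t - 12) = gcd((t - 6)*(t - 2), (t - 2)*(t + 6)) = t - 2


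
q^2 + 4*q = q*(q + 4)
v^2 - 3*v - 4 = (v - 4)*(v + 1)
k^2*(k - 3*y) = k^3 - 3*k^2*y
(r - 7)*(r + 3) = r^2 - 4*r - 21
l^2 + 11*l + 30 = (l + 5)*(l + 6)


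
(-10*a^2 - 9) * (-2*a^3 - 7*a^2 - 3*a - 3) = 20*a^5 + 70*a^4 + 48*a^3 + 93*a^2 + 27*a + 27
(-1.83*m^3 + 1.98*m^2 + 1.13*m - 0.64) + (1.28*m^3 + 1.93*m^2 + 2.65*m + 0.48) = -0.55*m^3 + 3.91*m^2 + 3.78*m - 0.16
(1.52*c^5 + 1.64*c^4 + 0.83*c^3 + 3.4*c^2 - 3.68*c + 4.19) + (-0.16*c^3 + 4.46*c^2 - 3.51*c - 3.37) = 1.52*c^5 + 1.64*c^4 + 0.67*c^3 + 7.86*c^2 - 7.19*c + 0.82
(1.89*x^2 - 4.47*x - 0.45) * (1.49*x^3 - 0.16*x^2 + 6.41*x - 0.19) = 2.8161*x^5 - 6.9627*x^4 + 12.1596*x^3 - 28.9398*x^2 - 2.0352*x + 0.0855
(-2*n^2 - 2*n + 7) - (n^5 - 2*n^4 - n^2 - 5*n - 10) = -n^5 + 2*n^4 - n^2 + 3*n + 17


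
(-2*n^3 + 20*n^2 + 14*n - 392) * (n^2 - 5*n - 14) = -2*n^5 + 30*n^4 - 58*n^3 - 742*n^2 + 1764*n + 5488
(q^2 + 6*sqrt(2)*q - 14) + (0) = q^2 + 6*sqrt(2)*q - 14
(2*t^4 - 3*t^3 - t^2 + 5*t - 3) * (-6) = -12*t^4 + 18*t^3 + 6*t^2 - 30*t + 18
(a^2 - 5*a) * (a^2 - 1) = a^4 - 5*a^3 - a^2 + 5*a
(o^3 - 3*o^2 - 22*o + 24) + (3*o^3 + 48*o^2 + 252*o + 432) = 4*o^3 + 45*o^2 + 230*o + 456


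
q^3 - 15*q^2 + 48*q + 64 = (q - 8)^2*(q + 1)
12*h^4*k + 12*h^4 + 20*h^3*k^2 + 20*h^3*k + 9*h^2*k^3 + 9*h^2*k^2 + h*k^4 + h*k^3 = (h + k)*(2*h + k)*(6*h + k)*(h*k + h)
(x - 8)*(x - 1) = x^2 - 9*x + 8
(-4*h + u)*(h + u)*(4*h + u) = -16*h^3 - 16*h^2*u + h*u^2 + u^3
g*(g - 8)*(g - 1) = g^3 - 9*g^2 + 8*g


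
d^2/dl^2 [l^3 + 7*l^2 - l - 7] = 6*l + 14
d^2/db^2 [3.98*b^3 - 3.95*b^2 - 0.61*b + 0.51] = 23.88*b - 7.9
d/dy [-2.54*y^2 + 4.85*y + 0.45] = 4.85 - 5.08*y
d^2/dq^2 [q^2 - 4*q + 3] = 2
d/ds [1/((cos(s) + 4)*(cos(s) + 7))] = (2*cos(s) + 11)*sin(s)/((cos(s) + 4)^2*(cos(s) + 7)^2)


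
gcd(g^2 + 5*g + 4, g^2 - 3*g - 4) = g + 1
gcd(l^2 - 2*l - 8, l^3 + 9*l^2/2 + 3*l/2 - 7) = l + 2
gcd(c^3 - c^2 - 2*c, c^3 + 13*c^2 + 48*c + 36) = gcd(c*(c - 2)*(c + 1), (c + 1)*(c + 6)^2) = c + 1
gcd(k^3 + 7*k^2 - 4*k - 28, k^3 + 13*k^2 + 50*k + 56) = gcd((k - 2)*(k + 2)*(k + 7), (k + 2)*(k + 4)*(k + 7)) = k^2 + 9*k + 14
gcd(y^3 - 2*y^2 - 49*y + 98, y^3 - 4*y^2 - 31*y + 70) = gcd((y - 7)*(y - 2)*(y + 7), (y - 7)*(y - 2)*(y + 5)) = y^2 - 9*y + 14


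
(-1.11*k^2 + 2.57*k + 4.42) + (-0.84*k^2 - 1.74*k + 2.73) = -1.95*k^2 + 0.83*k + 7.15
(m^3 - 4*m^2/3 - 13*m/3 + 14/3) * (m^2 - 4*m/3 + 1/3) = m^5 - 8*m^4/3 - 20*m^3/9 + 10*m^2 - 23*m/3 + 14/9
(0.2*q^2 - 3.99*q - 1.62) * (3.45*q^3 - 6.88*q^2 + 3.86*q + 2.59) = 0.69*q^5 - 15.1415*q^4 + 22.6342*q^3 - 3.7378*q^2 - 16.5873*q - 4.1958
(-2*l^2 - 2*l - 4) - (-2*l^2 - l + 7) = -l - 11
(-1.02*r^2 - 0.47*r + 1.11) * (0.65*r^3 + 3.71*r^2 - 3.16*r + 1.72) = -0.663*r^5 - 4.0897*r^4 + 2.201*r^3 + 3.8489*r^2 - 4.316*r + 1.9092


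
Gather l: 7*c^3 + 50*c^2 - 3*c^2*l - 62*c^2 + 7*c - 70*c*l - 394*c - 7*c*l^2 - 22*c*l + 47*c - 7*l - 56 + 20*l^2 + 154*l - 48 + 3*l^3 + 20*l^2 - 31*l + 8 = 7*c^3 - 12*c^2 - 340*c + 3*l^3 + l^2*(40 - 7*c) + l*(-3*c^2 - 92*c + 116) - 96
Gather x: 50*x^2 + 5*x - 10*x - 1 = 50*x^2 - 5*x - 1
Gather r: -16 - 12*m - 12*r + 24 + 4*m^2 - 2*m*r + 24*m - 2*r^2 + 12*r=4*m^2 - 2*m*r + 12*m - 2*r^2 + 8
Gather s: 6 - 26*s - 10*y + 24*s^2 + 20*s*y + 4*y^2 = 24*s^2 + s*(20*y - 26) + 4*y^2 - 10*y + 6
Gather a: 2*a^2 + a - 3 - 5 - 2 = 2*a^2 + a - 10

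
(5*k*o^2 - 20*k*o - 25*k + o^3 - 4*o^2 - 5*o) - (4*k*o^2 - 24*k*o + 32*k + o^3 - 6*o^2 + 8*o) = k*o^2 + 4*k*o - 57*k + 2*o^2 - 13*o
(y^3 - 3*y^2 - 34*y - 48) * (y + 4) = y^4 + y^3 - 46*y^2 - 184*y - 192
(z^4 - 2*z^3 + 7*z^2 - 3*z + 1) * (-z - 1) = -z^5 + z^4 - 5*z^3 - 4*z^2 + 2*z - 1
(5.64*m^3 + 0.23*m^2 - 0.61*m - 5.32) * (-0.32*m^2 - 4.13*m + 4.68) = -1.8048*m^5 - 23.3668*m^4 + 25.6405*m^3 + 5.2981*m^2 + 19.1168*m - 24.8976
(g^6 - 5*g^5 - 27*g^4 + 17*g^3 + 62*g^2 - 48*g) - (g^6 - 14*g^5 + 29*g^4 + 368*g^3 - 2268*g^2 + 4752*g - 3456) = 9*g^5 - 56*g^4 - 351*g^3 + 2330*g^2 - 4800*g + 3456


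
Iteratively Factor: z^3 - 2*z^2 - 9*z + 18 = (z + 3)*(z^2 - 5*z + 6) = (z - 2)*(z + 3)*(z - 3)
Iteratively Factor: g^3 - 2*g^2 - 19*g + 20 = (g - 5)*(g^2 + 3*g - 4) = (g - 5)*(g - 1)*(g + 4)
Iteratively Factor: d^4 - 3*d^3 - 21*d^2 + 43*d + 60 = (d + 4)*(d^3 - 7*d^2 + 7*d + 15) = (d - 5)*(d + 4)*(d^2 - 2*d - 3) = (d - 5)*(d - 3)*(d + 4)*(d + 1)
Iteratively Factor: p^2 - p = (p - 1)*(p)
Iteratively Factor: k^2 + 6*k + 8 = (k + 2)*(k + 4)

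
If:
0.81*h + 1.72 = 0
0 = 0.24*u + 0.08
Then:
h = -2.12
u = -0.33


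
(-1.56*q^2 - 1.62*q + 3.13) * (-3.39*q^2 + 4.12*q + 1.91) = 5.2884*q^4 - 0.9354*q^3 - 20.2647*q^2 + 9.8014*q + 5.9783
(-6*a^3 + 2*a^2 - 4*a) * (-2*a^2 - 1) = 12*a^5 - 4*a^4 + 14*a^3 - 2*a^2 + 4*a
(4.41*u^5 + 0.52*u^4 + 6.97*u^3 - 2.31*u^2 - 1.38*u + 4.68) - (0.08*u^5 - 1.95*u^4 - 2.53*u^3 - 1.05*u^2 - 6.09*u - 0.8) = 4.33*u^5 + 2.47*u^4 + 9.5*u^3 - 1.26*u^2 + 4.71*u + 5.48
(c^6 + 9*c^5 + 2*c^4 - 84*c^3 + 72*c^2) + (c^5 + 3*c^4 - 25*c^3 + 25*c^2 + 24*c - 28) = c^6 + 10*c^5 + 5*c^4 - 109*c^3 + 97*c^2 + 24*c - 28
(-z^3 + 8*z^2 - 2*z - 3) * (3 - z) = z^4 - 11*z^3 + 26*z^2 - 3*z - 9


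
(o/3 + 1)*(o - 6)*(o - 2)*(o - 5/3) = o^4/3 - 20*o^3/9 - 11*o^2/9 + 56*o/3 - 20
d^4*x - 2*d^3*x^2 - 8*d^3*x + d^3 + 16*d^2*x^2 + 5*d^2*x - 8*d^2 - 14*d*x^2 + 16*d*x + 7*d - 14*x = (d - 7)*(d - 1)*(d - 2*x)*(d*x + 1)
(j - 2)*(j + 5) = j^2 + 3*j - 10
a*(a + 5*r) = a^2 + 5*a*r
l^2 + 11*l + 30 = (l + 5)*(l + 6)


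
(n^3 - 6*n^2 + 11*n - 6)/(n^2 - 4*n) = (n^3 - 6*n^2 + 11*n - 6)/(n*(n - 4))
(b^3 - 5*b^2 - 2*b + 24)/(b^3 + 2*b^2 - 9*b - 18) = (b - 4)/(b + 3)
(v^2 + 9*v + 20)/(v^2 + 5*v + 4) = (v + 5)/(v + 1)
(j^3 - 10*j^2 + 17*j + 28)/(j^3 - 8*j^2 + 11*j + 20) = (j - 7)/(j - 5)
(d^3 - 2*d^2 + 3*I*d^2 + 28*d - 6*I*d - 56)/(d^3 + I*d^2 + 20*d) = (d^2 + d*(-2 + 7*I) - 14*I)/(d*(d + 5*I))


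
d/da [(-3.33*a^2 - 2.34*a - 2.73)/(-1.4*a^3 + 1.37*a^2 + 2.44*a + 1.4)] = (-4.662*a^4 - 6.552*a^3 - 16.3854*a^2 - 1.8438*a + 3.3852)/(1.96*a^6 - 3.836*a^5 - 4.9551*a^4 + 2.7656*a^3 + 9.7896*a^2 + 6.832*a + 1.96)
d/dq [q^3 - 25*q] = 3*q^2 - 25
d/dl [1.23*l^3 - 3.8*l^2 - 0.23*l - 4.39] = 3.69*l^2 - 7.6*l - 0.23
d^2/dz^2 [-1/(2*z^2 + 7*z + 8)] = 2*(4*z^2 + 14*z - (4*z + 7)^2 + 16)/(2*z^2 + 7*z + 8)^3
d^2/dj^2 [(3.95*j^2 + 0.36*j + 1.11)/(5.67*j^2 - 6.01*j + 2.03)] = (-1.13686837721616e-13*j^4 + 292.353138*j^3 - 58.677696*j^2 - 251.812638*j + 95.973526)/(182.284263*j^6 - 579.644667*j^5 + 810.189702*j^4 - 632.136007*j^3 + 290.067918*j^2 - 74.299827*j + 8.365427)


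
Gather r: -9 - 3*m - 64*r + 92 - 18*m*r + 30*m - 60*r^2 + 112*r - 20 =27*m - 60*r^2 + r*(48 - 18*m) + 63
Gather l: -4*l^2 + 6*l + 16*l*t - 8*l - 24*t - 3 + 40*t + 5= -4*l^2 + l*(16*t - 2) + 16*t + 2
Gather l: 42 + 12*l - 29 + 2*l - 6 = 14*l + 7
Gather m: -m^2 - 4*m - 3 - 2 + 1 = -m^2 - 4*m - 4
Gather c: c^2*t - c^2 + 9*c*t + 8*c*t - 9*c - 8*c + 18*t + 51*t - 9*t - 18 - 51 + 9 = c^2*(t - 1) + c*(17*t - 17) + 60*t - 60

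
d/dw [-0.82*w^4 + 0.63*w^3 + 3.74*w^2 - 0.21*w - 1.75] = -3.28*w^3 + 1.89*w^2 + 7.48*w - 0.21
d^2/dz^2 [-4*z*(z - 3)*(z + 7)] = -24*z - 32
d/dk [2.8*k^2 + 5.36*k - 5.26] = 5.6*k + 5.36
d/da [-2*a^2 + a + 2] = 1 - 4*a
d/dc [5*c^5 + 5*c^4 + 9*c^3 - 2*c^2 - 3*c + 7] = 25*c^4 + 20*c^3 + 27*c^2 - 4*c - 3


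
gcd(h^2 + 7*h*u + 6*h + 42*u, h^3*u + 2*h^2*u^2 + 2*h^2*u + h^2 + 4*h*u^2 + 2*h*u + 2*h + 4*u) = 1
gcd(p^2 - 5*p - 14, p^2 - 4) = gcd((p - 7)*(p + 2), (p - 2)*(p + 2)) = p + 2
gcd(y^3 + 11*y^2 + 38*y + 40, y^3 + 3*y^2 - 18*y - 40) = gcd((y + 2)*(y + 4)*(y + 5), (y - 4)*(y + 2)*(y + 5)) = y^2 + 7*y + 10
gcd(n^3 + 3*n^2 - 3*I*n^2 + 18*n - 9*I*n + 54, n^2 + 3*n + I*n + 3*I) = n + 3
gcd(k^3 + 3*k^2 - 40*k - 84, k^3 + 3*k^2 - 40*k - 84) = k^3 + 3*k^2 - 40*k - 84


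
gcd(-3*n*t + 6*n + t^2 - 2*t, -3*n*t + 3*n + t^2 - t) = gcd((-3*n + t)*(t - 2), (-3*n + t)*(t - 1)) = -3*n + t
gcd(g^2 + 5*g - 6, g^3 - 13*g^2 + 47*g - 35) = g - 1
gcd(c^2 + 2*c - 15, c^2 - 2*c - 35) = c + 5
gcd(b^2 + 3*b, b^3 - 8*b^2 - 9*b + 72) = b + 3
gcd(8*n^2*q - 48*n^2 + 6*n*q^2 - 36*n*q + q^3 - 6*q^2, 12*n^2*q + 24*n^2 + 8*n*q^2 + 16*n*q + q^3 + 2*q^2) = 2*n + q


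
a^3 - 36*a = a*(a - 6)*(a + 6)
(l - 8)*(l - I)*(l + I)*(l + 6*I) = l^4 - 8*l^3 + 6*I*l^3 + l^2 - 48*I*l^2 - 8*l + 6*I*l - 48*I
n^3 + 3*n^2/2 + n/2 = n*(n + 1/2)*(n + 1)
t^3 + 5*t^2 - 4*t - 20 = (t - 2)*(t + 2)*(t + 5)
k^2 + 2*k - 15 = (k - 3)*(k + 5)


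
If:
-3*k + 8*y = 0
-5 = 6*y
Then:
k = -20/9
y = -5/6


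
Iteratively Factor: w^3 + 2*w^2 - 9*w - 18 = (w + 3)*(w^2 - w - 6) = (w - 3)*(w + 3)*(w + 2)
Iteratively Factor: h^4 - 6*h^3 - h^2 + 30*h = (h + 2)*(h^3 - 8*h^2 + 15*h) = (h - 3)*(h + 2)*(h^2 - 5*h) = (h - 5)*(h - 3)*(h + 2)*(h)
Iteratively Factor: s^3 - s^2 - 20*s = (s + 4)*(s^2 - 5*s) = (s - 5)*(s + 4)*(s)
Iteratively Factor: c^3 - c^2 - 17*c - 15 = (c + 3)*(c^2 - 4*c - 5) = (c + 1)*(c + 3)*(c - 5)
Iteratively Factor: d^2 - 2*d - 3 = (d + 1)*(d - 3)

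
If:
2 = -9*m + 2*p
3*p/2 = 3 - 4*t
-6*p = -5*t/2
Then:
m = -6/37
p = 10/37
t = 24/37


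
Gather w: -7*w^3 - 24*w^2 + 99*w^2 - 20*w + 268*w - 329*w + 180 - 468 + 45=-7*w^3 + 75*w^2 - 81*w - 243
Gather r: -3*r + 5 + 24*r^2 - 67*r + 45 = 24*r^2 - 70*r + 50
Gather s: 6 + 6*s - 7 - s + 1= 5*s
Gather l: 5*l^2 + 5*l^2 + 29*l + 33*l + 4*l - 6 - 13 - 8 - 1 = 10*l^2 + 66*l - 28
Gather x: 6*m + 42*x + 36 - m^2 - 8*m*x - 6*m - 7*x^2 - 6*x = -m^2 - 7*x^2 + x*(36 - 8*m) + 36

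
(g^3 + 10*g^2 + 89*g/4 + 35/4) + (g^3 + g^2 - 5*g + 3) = 2*g^3 + 11*g^2 + 69*g/4 + 47/4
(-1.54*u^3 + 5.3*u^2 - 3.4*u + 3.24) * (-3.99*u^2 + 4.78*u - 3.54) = 6.1446*u^5 - 28.5082*u^4 + 44.3516*u^3 - 47.9416*u^2 + 27.5232*u - 11.4696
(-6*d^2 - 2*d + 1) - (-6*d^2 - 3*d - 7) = d + 8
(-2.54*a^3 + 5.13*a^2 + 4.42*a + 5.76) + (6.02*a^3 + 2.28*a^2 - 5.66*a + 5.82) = 3.48*a^3 + 7.41*a^2 - 1.24*a + 11.58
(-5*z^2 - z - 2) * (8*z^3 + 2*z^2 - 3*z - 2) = -40*z^5 - 18*z^4 - 3*z^3 + 9*z^2 + 8*z + 4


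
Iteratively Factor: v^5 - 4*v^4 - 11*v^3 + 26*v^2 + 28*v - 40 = (v - 5)*(v^4 + v^3 - 6*v^2 - 4*v + 8) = (v - 5)*(v + 2)*(v^3 - v^2 - 4*v + 4) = (v - 5)*(v + 2)^2*(v^2 - 3*v + 2) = (v - 5)*(v - 2)*(v + 2)^2*(v - 1)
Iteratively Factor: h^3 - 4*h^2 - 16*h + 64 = (h - 4)*(h^2 - 16) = (h - 4)^2*(h + 4)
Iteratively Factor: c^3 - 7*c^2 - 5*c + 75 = (c + 3)*(c^2 - 10*c + 25) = (c - 5)*(c + 3)*(c - 5)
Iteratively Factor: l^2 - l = (l)*(l - 1)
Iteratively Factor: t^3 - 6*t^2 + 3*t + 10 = (t + 1)*(t^2 - 7*t + 10) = (t - 5)*(t + 1)*(t - 2)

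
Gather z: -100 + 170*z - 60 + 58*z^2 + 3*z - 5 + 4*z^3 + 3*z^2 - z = 4*z^3 + 61*z^2 + 172*z - 165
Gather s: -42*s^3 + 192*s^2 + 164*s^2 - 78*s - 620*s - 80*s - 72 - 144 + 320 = -42*s^3 + 356*s^2 - 778*s + 104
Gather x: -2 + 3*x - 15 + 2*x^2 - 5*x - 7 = 2*x^2 - 2*x - 24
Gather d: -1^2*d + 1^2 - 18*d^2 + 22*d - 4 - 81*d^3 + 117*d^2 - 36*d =-81*d^3 + 99*d^2 - 15*d - 3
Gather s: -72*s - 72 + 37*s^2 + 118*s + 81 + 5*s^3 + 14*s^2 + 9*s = 5*s^3 + 51*s^2 + 55*s + 9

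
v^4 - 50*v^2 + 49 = (v - 7)*(v - 1)*(v + 1)*(v + 7)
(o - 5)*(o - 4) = o^2 - 9*o + 20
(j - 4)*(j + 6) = j^2 + 2*j - 24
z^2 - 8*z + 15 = (z - 5)*(z - 3)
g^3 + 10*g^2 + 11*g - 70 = (g - 2)*(g + 5)*(g + 7)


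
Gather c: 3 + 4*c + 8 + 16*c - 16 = 20*c - 5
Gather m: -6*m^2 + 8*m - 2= -6*m^2 + 8*m - 2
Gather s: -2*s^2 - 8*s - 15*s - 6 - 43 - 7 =-2*s^2 - 23*s - 56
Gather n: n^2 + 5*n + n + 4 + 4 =n^2 + 6*n + 8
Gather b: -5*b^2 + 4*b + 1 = -5*b^2 + 4*b + 1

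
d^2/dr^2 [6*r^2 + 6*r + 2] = 12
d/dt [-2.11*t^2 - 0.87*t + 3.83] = -4.22*t - 0.87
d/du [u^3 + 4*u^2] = u*(3*u + 8)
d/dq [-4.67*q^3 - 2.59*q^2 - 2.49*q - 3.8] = -14.01*q^2 - 5.18*q - 2.49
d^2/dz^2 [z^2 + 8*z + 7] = 2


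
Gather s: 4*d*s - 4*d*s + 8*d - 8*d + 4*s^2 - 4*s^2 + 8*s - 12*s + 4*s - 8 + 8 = 0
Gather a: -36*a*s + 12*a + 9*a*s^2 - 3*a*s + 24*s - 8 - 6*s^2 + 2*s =a*(9*s^2 - 39*s + 12) - 6*s^2 + 26*s - 8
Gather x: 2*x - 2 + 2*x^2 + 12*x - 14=2*x^2 + 14*x - 16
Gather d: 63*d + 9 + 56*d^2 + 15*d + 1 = 56*d^2 + 78*d + 10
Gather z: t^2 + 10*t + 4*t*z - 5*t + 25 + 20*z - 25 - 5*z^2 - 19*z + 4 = t^2 + 5*t - 5*z^2 + z*(4*t + 1) + 4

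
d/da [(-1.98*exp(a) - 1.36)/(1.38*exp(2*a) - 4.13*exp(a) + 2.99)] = (2.7324*exp(2*a) + 3.7536*exp(a) - 11.537)*exp(a)/(1.9044*exp(4*a) - 11.3988*exp(3*a) + 25.3093*exp(2*a) - 24.6974*exp(a) + 8.9401)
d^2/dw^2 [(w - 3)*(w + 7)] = 2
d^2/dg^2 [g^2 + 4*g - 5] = 2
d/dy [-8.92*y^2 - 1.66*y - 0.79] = -17.84*y - 1.66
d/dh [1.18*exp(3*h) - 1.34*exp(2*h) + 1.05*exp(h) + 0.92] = (3.54*exp(2*h) - 2.68*exp(h) + 1.05)*exp(h)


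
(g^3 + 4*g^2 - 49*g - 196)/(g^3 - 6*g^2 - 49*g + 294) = (g + 4)/(g - 6)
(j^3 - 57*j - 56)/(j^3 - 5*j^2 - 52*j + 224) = (j + 1)/(j - 4)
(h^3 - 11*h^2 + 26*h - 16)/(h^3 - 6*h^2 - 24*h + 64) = (h - 1)/(h + 4)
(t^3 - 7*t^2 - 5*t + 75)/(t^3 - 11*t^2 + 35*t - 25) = (t + 3)/(t - 1)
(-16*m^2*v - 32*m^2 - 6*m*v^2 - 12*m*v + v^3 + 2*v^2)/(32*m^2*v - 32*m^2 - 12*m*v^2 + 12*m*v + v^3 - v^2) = (2*m*v + 4*m + v^2 + 2*v)/(-4*m*v + 4*m + v^2 - v)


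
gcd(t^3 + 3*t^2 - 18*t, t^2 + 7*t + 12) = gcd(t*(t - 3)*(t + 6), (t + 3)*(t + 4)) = 1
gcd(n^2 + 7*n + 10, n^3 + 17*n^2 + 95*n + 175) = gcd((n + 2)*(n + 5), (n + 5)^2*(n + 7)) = n + 5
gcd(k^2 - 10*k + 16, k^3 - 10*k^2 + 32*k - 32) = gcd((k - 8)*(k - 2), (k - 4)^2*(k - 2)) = k - 2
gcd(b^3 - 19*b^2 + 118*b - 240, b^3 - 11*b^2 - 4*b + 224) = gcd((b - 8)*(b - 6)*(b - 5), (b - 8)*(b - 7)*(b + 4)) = b - 8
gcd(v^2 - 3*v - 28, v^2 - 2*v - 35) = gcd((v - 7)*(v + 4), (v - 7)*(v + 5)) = v - 7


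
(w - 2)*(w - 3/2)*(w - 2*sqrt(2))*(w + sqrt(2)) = w^4 - 7*w^3/2 - sqrt(2)*w^3 - w^2 + 7*sqrt(2)*w^2/2 - 3*sqrt(2)*w + 14*w - 12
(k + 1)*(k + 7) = k^2 + 8*k + 7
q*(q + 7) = q^2 + 7*q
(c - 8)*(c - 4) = c^2 - 12*c + 32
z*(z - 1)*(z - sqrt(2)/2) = z^3 - z^2 - sqrt(2)*z^2/2 + sqrt(2)*z/2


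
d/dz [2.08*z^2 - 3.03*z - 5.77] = 4.16*z - 3.03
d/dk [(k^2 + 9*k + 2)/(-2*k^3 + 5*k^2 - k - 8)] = 2*(k^4 + 18*k^3 - 17*k^2 - 18*k - 35)/(4*k^6 - 20*k^5 + 29*k^4 + 22*k^3 - 79*k^2 + 16*k + 64)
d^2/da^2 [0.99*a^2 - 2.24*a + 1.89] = 1.98000000000000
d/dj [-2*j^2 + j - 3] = 1 - 4*j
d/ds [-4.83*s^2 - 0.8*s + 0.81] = -9.66*s - 0.8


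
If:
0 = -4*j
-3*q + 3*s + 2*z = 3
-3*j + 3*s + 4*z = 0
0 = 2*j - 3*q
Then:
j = 0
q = 0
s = 2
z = -3/2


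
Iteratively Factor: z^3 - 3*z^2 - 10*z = (z - 5)*(z^2 + 2*z) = (z - 5)*(z + 2)*(z)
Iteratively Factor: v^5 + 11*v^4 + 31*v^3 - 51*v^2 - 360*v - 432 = (v + 3)*(v^4 + 8*v^3 + 7*v^2 - 72*v - 144) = (v + 3)*(v + 4)*(v^3 + 4*v^2 - 9*v - 36) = (v + 3)^2*(v + 4)*(v^2 + v - 12) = (v - 3)*(v + 3)^2*(v + 4)*(v + 4)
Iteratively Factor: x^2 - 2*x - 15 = (x - 5)*(x + 3)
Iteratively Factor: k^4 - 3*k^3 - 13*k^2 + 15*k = (k - 1)*(k^3 - 2*k^2 - 15*k) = k*(k - 1)*(k^2 - 2*k - 15) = k*(k - 5)*(k - 1)*(k + 3)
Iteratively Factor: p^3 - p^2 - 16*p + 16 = (p + 4)*(p^2 - 5*p + 4) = (p - 4)*(p + 4)*(p - 1)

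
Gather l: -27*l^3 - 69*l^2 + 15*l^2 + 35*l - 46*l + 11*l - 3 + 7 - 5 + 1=-27*l^3 - 54*l^2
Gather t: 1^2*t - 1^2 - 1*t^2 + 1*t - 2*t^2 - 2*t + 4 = 3 - 3*t^2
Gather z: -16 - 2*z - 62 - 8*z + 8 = -10*z - 70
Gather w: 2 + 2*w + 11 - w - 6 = w + 7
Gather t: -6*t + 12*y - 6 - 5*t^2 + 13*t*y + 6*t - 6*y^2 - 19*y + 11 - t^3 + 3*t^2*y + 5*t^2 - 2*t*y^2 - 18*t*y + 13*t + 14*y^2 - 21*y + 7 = -t^3 + 3*t^2*y + t*(-2*y^2 - 5*y + 13) + 8*y^2 - 28*y + 12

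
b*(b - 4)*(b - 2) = b^3 - 6*b^2 + 8*b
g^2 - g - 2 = (g - 2)*(g + 1)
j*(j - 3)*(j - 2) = j^3 - 5*j^2 + 6*j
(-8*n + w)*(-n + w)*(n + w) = 8*n^3 - n^2*w - 8*n*w^2 + w^3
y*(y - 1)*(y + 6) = y^3 + 5*y^2 - 6*y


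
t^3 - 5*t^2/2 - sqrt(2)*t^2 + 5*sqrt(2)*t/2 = t*(t - 5/2)*(t - sqrt(2))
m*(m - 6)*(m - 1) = m^3 - 7*m^2 + 6*m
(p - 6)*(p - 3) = p^2 - 9*p + 18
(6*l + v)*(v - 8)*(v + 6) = 6*l*v^2 - 12*l*v - 288*l + v^3 - 2*v^2 - 48*v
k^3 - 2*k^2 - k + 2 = (k - 2)*(k - 1)*(k + 1)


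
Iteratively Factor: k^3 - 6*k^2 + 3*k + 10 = (k + 1)*(k^2 - 7*k + 10) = (k - 2)*(k + 1)*(k - 5)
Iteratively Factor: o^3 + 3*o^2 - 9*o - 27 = (o - 3)*(o^2 + 6*o + 9) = (o - 3)*(o + 3)*(o + 3)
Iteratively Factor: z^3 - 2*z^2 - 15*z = (z + 3)*(z^2 - 5*z) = (z - 5)*(z + 3)*(z)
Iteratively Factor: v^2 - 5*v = (v)*(v - 5)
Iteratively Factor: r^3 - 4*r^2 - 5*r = (r)*(r^2 - 4*r - 5) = r*(r - 5)*(r + 1)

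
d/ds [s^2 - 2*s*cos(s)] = 2*s*sin(s) + 2*s - 2*cos(s)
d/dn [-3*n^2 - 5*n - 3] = -6*n - 5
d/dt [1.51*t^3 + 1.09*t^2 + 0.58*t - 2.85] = 4.53*t^2 + 2.18*t + 0.58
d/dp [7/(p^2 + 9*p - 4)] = 7*(-2*p - 9)/(p^2 + 9*p - 4)^2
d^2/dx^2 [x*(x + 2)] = 2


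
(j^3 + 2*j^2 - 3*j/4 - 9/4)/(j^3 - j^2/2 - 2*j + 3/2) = (j + 3/2)/(j - 1)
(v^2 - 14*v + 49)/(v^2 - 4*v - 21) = (v - 7)/(v + 3)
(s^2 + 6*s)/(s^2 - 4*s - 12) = s*(s + 6)/(s^2 - 4*s - 12)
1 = 1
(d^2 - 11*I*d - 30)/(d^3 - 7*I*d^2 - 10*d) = (d - 6*I)/(d*(d - 2*I))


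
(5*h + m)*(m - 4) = 5*h*m - 20*h + m^2 - 4*m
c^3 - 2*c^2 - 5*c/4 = c*(c - 5/2)*(c + 1/2)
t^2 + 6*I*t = t*(t + 6*I)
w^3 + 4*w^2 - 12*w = w*(w - 2)*(w + 6)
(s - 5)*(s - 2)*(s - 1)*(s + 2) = s^4 - 6*s^3 + s^2 + 24*s - 20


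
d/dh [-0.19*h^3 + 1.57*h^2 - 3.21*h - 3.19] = -0.57*h^2 + 3.14*h - 3.21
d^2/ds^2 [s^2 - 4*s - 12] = 2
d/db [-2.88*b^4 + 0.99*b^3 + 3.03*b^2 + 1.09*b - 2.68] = -11.52*b^3 + 2.97*b^2 + 6.06*b + 1.09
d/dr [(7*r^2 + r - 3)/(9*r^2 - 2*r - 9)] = (-23*r^2 - 72*r - 15)/(81*r^4 - 36*r^3 - 158*r^2 + 36*r + 81)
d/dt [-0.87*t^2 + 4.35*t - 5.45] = 4.35 - 1.74*t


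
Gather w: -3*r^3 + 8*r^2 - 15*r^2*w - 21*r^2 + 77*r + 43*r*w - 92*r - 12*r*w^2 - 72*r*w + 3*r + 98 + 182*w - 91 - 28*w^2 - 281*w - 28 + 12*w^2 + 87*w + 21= -3*r^3 - 13*r^2 - 12*r + w^2*(-12*r - 16) + w*(-15*r^2 - 29*r - 12)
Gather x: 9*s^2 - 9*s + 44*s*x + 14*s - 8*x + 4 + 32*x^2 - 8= 9*s^2 + 5*s + 32*x^2 + x*(44*s - 8) - 4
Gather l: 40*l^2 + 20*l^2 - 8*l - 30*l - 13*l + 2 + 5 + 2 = 60*l^2 - 51*l + 9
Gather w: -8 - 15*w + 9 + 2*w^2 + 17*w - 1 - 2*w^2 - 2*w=0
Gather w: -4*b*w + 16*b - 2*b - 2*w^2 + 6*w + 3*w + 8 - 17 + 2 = 14*b - 2*w^2 + w*(9 - 4*b) - 7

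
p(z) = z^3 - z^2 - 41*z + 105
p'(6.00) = 55.00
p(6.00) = 39.00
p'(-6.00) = 79.00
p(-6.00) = 99.00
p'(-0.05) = -40.89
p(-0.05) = 107.05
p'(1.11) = -39.52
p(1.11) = 59.63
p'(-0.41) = -39.68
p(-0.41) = 121.57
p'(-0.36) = -39.89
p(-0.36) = 119.58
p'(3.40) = -13.12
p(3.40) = -6.66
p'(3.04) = -19.36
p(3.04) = -0.79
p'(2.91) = -21.42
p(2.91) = 1.86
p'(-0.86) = -37.06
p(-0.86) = 138.88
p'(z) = 3*z^2 - 2*z - 41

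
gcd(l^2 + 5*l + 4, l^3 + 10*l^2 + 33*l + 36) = l + 4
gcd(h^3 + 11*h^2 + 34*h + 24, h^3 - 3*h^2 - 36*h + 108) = h + 6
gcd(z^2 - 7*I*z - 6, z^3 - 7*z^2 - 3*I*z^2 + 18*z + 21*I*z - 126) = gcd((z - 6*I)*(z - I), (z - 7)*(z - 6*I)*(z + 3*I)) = z - 6*I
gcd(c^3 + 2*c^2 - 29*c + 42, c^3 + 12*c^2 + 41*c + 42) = c + 7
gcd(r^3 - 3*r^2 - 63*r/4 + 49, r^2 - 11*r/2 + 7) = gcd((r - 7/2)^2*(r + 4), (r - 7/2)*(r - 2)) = r - 7/2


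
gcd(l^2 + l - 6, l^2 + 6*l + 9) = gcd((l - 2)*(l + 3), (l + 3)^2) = l + 3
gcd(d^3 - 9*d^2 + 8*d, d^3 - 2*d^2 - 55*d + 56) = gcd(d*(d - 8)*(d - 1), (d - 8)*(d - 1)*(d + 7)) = d^2 - 9*d + 8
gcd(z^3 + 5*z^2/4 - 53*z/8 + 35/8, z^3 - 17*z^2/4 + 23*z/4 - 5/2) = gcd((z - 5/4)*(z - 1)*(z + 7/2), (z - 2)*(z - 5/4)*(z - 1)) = z^2 - 9*z/4 + 5/4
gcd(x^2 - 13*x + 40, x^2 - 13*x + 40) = x^2 - 13*x + 40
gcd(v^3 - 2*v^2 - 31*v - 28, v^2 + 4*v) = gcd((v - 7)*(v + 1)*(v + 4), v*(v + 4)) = v + 4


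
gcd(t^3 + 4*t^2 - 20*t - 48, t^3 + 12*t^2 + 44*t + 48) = t^2 + 8*t + 12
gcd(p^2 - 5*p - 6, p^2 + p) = p + 1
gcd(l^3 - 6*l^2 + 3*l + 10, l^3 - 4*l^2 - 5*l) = l^2 - 4*l - 5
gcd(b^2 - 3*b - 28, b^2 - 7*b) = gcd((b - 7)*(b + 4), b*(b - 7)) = b - 7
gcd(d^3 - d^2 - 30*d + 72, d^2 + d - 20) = d - 4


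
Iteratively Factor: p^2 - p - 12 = (p - 4)*(p + 3)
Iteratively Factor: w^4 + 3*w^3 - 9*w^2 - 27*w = (w + 3)*(w^3 - 9*w) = (w - 3)*(w + 3)*(w^2 + 3*w) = (w - 3)*(w + 3)^2*(w)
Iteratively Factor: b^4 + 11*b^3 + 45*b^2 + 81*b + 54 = (b + 2)*(b^3 + 9*b^2 + 27*b + 27) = (b + 2)*(b + 3)*(b^2 + 6*b + 9) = (b + 2)*(b + 3)^2*(b + 3)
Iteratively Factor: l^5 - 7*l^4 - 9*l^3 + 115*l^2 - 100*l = (l)*(l^4 - 7*l^3 - 9*l^2 + 115*l - 100) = l*(l + 4)*(l^3 - 11*l^2 + 35*l - 25) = l*(l - 1)*(l + 4)*(l^2 - 10*l + 25) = l*(l - 5)*(l - 1)*(l + 4)*(l - 5)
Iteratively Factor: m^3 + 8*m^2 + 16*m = (m + 4)*(m^2 + 4*m) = m*(m + 4)*(m + 4)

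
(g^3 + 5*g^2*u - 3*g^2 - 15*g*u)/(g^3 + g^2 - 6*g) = (g^2 + 5*g*u - 3*g - 15*u)/(g^2 + g - 6)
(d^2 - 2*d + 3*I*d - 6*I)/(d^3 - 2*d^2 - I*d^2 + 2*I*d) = (d + 3*I)/(d*(d - I))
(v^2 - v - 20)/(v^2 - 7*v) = (v^2 - v - 20)/(v*(v - 7))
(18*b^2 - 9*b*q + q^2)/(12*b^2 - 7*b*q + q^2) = (-6*b + q)/(-4*b + q)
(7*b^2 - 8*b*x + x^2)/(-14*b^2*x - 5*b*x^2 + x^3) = (-b + x)/(x*(2*b + x))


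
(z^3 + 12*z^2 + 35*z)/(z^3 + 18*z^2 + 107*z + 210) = z/(z + 6)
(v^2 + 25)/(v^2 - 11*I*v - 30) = (v + 5*I)/(v - 6*I)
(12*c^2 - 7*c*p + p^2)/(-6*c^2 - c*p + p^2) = (-4*c + p)/(2*c + p)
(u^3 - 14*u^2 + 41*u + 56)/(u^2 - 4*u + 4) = (u^3 - 14*u^2 + 41*u + 56)/(u^2 - 4*u + 4)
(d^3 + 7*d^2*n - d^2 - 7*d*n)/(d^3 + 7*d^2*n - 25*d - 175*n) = d*(d - 1)/(d^2 - 25)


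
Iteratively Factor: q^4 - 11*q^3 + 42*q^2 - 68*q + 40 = (q - 2)*(q^3 - 9*q^2 + 24*q - 20) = (q - 2)^2*(q^2 - 7*q + 10) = (q - 2)^3*(q - 5)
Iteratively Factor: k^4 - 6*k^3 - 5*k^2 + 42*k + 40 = (k - 4)*(k^3 - 2*k^2 - 13*k - 10) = (k - 5)*(k - 4)*(k^2 + 3*k + 2) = (k - 5)*(k - 4)*(k + 2)*(k + 1)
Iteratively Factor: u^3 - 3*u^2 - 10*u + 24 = (u - 2)*(u^2 - u - 12) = (u - 2)*(u + 3)*(u - 4)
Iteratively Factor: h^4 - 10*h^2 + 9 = (h + 3)*(h^3 - 3*h^2 - h + 3) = (h - 1)*(h + 3)*(h^2 - 2*h - 3) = (h - 3)*(h - 1)*(h + 3)*(h + 1)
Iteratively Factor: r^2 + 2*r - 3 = (r - 1)*(r + 3)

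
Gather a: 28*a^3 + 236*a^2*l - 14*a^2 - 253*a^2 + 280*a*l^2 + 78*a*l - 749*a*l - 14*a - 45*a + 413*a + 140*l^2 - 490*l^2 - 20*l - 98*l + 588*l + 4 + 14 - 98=28*a^3 + a^2*(236*l - 267) + a*(280*l^2 - 671*l + 354) - 350*l^2 + 470*l - 80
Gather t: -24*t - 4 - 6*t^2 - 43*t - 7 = -6*t^2 - 67*t - 11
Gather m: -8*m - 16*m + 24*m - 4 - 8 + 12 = 0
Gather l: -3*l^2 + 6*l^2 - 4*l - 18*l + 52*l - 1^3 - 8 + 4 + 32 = 3*l^2 + 30*l + 27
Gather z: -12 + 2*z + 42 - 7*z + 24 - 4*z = 54 - 9*z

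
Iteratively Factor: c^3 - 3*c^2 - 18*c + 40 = (c + 4)*(c^2 - 7*c + 10) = (c - 2)*(c + 4)*(c - 5)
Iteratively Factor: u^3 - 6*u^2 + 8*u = (u - 4)*(u^2 - 2*u) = (u - 4)*(u - 2)*(u)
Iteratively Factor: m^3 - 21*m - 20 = (m + 1)*(m^2 - m - 20) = (m + 1)*(m + 4)*(m - 5)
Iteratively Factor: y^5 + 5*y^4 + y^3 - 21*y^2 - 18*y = (y + 3)*(y^4 + 2*y^3 - 5*y^2 - 6*y) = (y - 2)*(y + 3)*(y^3 + 4*y^2 + 3*y) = y*(y - 2)*(y + 3)*(y^2 + 4*y + 3) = y*(y - 2)*(y + 3)^2*(y + 1)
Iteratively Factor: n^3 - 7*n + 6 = (n - 2)*(n^2 + 2*n - 3) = (n - 2)*(n - 1)*(n + 3)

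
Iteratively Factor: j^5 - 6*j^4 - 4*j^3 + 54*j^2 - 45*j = (j + 3)*(j^4 - 9*j^3 + 23*j^2 - 15*j) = j*(j + 3)*(j^3 - 9*j^2 + 23*j - 15) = j*(j - 1)*(j + 3)*(j^2 - 8*j + 15) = j*(j - 3)*(j - 1)*(j + 3)*(j - 5)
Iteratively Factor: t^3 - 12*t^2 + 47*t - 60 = (t - 3)*(t^2 - 9*t + 20) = (t - 5)*(t - 3)*(t - 4)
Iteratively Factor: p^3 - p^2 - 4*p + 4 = (p + 2)*(p^2 - 3*p + 2) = (p - 1)*(p + 2)*(p - 2)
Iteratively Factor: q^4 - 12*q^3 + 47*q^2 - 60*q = (q)*(q^3 - 12*q^2 + 47*q - 60) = q*(q - 5)*(q^2 - 7*q + 12) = q*(q - 5)*(q - 3)*(q - 4)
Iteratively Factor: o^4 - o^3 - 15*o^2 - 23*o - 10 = (o + 1)*(o^3 - 2*o^2 - 13*o - 10) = (o + 1)^2*(o^2 - 3*o - 10) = (o + 1)^2*(o + 2)*(o - 5)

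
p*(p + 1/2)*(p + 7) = p^3 + 15*p^2/2 + 7*p/2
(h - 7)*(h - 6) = h^2 - 13*h + 42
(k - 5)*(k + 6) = k^2 + k - 30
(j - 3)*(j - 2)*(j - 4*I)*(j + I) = j^4 - 5*j^3 - 3*I*j^3 + 10*j^2 + 15*I*j^2 - 20*j - 18*I*j + 24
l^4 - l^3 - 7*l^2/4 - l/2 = l*(l - 2)*(l + 1/2)^2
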